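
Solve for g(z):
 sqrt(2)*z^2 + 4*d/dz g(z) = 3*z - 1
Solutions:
 g(z) = C1 - sqrt(2)*z^3/12 + 3*z^2/8 - z/4


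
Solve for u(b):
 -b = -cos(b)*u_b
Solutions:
 u(b) = C1 + Integral(b/cos(b), b)


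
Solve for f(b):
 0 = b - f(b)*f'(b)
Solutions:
 f(b) = -sqrt(C1 + b^2)
 f(b) = sqrt(C1 + b^2)


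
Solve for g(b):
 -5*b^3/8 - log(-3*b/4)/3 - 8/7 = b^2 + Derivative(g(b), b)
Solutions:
 g(b) = C1 - 5*b^4/32 - b^3/3 - b*log(-b)/3 + b*(-log(3) - 17/21 + 2*log(6)/3)


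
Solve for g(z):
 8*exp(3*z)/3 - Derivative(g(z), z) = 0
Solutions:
 g(z) = C1 + 8*exp(3*z)/9


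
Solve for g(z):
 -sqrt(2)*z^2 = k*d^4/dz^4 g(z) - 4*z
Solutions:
 g(z) = C1 + C2*z + C3*z^2 + C4*z^3 - sqrt(2)*z^6/(360*k) + z^5/(30*k)


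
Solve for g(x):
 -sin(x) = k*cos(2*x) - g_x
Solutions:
 g(x) = C1 + k*sin(2*x)/2 - cos(x)


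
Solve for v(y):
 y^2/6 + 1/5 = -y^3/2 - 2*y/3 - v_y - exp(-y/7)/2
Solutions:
 v(y) = C1 - y^4/8 - y^3/18 - y^2/3 - y/5 + 7*exp(-y/7)/2


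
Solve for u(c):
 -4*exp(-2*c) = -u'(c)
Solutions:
 u(c) = C1 - 2*exp(-2*c)


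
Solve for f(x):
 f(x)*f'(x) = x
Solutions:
 f(x) = -sqrt(C1 + x^2)
 f(x) = sqrt(C1 + x^2)


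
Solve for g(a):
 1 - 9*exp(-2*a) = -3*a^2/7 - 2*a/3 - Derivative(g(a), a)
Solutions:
 g(a) = C1 - a^3/7 - a^2/3 - a - 9*exp(-2*a)/2


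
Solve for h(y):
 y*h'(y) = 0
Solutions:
 h(y) = C1


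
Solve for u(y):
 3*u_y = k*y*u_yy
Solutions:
 u(y) = C1 + y^(((re(k) + 3)*re(k) + im(k)^2)/(re(k)^2 + im(k)^2))*(C2*sin(3*log(y)*Abs(im(k))/(re(k)^2 + im(k)^2)) + C3*cos(3*log(y)*im(k)/(re(k)^2 + im(k)^2)))


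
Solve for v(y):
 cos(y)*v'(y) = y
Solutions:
 v(y) = C1 + Integral(y/cos(y), y)


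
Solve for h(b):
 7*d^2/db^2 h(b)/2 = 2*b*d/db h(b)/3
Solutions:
 h(b) = C1 + C2*erfi(sqrt(42)*b/21)


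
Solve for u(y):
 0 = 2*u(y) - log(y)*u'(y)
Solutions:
 u(y) = C1*exp(2*li(y))


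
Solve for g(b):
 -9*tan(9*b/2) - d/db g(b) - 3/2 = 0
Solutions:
 g(b) = C1 - 3*b/2 + 2*log(cos(9*b/2))


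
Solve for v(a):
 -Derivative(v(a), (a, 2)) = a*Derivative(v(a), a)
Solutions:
 v(a) = C1 + C2*erf(sqrt(2)*a/2)


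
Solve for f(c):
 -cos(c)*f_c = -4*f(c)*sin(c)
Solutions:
 f(c) = C1/cos(c)^4


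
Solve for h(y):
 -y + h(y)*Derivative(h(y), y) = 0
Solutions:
 h(y) = -sqrt(C1 + y^2)
 h(y) = sqrt(C1 + y^2)


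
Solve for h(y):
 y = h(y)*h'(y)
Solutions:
 h(y) = -sqrt(C1 + y^2)
 h(y) = sqrt(C1 + y^2)


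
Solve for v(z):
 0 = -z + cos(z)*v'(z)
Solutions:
 v(z) = C1 + Integral(z/cos(z), z)


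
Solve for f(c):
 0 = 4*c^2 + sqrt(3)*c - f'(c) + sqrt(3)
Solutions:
 f(c) = C1 + 4*c^3/3 + sqrt(3)*c^2/2 + sqrt(3)*c


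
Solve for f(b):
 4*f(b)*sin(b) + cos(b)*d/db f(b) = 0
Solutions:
 f(b) = C1*cos(b)^4


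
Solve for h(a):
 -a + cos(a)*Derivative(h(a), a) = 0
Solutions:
 h(a) = C1 + Integral(a/cos(a), a)


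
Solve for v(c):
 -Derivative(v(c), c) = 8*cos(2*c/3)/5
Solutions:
 v(c) = C1 - 12*sin(2*c/3)/5


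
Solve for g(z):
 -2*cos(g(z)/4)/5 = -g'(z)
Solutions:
 -2*z/5 - 2*log(sin(g(z)/4) - 1) + 2*log(sin(g(z)/4) + 1) = C1


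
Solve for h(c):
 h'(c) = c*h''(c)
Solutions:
 h(c) = C1 + C2*c^2


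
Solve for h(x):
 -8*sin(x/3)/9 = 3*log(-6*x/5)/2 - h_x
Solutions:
 h(x) = C1 + 3*x*log(-x)/2 - 2*x*log(5) - 3*x/2 + x*log(30)/2 + x*log(6) - 8*cos(x/3)/3


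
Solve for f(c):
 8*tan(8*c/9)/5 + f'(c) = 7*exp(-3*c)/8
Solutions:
 f(c) = C1 - 9*log(tan(8*c/9)^2 + 1)/10 - 7*exp(-3*c)/24


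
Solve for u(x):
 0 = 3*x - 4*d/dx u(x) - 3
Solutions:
 u(x) = C1 + 3*x^2/8 - 3*x/4


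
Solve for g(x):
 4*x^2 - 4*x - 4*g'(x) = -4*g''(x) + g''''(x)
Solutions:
 g(x) = C1 + C2*exp(6^(1/3)*x*(2*6^(1/3)/(sqrt(33) + 9)^(1/3) + (sqrt(33) + 9)^(1/3))/6)*sin(2^(1/3)*3^(1/6)*x*(-3^(2/3)*(sqrt(33) + 9)^(1/3)/6 + 2^(1/3)/(sqrt(33) + 9)^(1/3))) + C3*exp(6^(1/3)*x*(2*6^(1/3)/(sqrt(33) + 9)^(1/3) + (sqrt(33) + 9)^(1/3))/6)*cos(2^(1/3)*3^(1/6)*x*(-3^(2/3)*(sqrt(33) + 9)^(1/3)/6 + 2^(1/3)/(sqrt(33) + 9)^(1/3))) + C4*exp(-6^(1/3)*x*(2*6^(1/3)/(sqrt(33) + 9)^(1/3) + (sqrt(33) + 9)^(1/3))/3) + x^3/3 + x^2/2 + x


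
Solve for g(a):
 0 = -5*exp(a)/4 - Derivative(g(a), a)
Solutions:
 g(a) = C1 - 5*exp(a)/4


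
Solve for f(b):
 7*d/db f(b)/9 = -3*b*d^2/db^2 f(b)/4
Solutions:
 f(b) = C1 + C2/b^(1/27)


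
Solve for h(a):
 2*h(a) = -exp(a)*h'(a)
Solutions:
 h(a) = C1*exp(2*exp(-a))


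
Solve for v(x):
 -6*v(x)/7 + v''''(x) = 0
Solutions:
 v(x) = C1*exp(-6^(1/4)*7^(3/4)*x/7) + C2*exp(6^(1/4)*7^(3/4)*x/7) + C3*sin(6^(1/4)*7^(3/4)*x/7) + C4*cos(6^(1/4)*7^(3/4)*x/7)


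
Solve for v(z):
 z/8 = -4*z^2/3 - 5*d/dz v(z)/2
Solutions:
 v(z) = C1 - 8*z^3/45 - z^2/40


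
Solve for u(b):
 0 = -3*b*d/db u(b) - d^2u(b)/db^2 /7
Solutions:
 u(b) = C1 + C2*erf(sqrt(42)*b/2)


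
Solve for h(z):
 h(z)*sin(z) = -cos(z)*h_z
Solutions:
 h(z) = C1*cos(z)


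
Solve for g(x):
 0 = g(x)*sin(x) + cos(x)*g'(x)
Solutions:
 g(x) = C1*cos(x)


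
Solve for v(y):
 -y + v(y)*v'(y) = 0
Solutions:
 v(y) = -sqrt(C1 + y^2)
 v(y) = sqrt(C1 + y^2)


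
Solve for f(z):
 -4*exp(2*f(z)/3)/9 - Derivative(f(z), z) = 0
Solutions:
 f(z) = 3*log(-sqrt(-1/(C1 - 4*z))) - 3*log(2) + 3*log(6)/2 + 3*log(3)
 f(z) = 3*log(-1/(C1 - 4*z))/2 - 3*log(2) + 3*log(6)/2 + 3*log(3)


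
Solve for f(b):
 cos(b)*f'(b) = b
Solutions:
 f(b) = C1 + Integral(b/cos(b), b)


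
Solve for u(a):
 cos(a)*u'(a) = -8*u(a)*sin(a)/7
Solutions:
 u(a) = C1*cos(a)^(8/7)


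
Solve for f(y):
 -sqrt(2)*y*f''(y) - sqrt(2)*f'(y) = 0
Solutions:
 f(y) = C1 + C2*log(y)


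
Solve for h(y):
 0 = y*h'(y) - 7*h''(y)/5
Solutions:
 h(y) = C1 + C2*erfi(sqrt(70)*y/14)


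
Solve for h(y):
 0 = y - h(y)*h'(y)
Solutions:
 h(y) = -sqrt(C1 + y^2)
 h(y) = sqrt(C1 + y^2)


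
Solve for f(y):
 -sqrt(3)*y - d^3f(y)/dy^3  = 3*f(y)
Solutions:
 f(y) = C3*exp(-3^(1/3)*y) - sqrt(3)*y/3 + (C1*sin(3^(5/6)*y/2) + C2*cos(3^(5/6)*y/2))*exp(3^(1/3)*y/2)


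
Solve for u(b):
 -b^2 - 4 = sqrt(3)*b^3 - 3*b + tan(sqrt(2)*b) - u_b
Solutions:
 u(b) = C1 + sqrt(3)*b^4/4 + b^3/3 - 3*b^2/2 + 4*b - sqrt(2)*log(cos(sqrt(2)*b))/2


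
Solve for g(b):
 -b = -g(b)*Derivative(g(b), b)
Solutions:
 g(b) = -sqrt(C1 + b^2)
 g(b) = sqrt(C1 + b^2)


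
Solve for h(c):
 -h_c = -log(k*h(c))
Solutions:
 li(k*h(c))/k = C1 + c


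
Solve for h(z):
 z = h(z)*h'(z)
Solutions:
 h(z) = -sqrt(C1 + z^2)
 h(z) = sqrt(C1 + z^2)


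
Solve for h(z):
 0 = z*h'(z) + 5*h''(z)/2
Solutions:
 h(z) = C1 + C2*erf(sqrt(5)*z/5)


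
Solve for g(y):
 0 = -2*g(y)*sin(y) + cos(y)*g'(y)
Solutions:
 g(y) = C1/cos(y)^2


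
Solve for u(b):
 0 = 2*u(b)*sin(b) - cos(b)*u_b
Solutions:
 u(b) = C1/cos(b)^2


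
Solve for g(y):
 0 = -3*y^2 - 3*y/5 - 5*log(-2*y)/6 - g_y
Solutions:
 g(y) = C1 - y^3 - 3*y^2/10 - 5*y*log(-y)/6 + 5*y*(1 - log(2))/6


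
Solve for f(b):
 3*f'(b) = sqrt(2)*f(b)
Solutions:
 f(b) = C1*exp(sqrt(2)*b/3)


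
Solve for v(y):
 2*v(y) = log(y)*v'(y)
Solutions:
 v(y) = C1*exp(2*li(y))


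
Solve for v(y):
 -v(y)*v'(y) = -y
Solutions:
 v(y) = -sqrt(C1 + y^2)
 v(y) = sqrt(C1 + y^2)


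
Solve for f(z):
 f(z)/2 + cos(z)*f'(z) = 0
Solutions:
 f(z) = C1*(sin(z) - 1)^(1/4)/(sin(z) + 1)^(1/4)


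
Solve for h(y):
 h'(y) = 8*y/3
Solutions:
 h(y) = C1 + 4*y^2/3


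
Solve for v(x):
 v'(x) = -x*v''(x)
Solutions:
 v(x) = C1 + C2*log(x)


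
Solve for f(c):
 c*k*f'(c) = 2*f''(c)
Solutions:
 f(c) = Piecewise((-sqrt(pi)*C1*erf(c*sqrt(-k)/2)/sqrt(-k) - C2, (k > 0) | (k < 0)), (-C1*c - C2, True))


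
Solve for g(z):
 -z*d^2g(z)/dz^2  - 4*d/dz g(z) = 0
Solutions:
 g(z) = C1 + C2/z^3


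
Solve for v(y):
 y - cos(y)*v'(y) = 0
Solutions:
 v(y) = C1 + Integral(y/cos(y), y)


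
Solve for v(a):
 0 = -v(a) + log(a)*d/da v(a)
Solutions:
 v(a) = C1*exp(li(a))


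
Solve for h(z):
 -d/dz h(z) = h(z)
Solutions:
 h(z) = C1*exp(-z)


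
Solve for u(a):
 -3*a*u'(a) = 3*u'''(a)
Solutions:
 u(a) = C1 + Integral(C2*airyai(-a) + C3*airybi(-a), a)


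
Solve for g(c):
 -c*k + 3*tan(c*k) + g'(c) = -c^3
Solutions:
 g(c) = C1 - c^4/4 + c^2*k/2 - 3*Piecewise((-log(cos(c*k))/k, Ne(k, 0)), (0, True))


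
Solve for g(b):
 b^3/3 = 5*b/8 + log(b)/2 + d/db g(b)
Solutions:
 g(b) = C1 + b^4/12 - 5*b^2/16 - b*log(b)/2 + b/2


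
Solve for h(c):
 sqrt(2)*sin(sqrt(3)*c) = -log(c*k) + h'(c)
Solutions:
 h(c) = C1 + c*log(c*k) - c - sqrt(6)*cos(sqrt(3)*c)/3


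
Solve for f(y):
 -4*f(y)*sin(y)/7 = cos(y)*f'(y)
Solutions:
 f(y) = C1*cos(y)^(4/7)


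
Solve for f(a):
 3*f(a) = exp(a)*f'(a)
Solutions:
 f(a) = C1*exp(-3*exp(-a))


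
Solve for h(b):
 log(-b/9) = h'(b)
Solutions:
 h(b) = C1 + b*log(-b) + b*(-2*log(3) - 1)


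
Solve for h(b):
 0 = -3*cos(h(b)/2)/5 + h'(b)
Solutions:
 -3*b/5 - log(sin(h(b)/2) - 1) + log(sin(h(b)/2) + 1) = C1


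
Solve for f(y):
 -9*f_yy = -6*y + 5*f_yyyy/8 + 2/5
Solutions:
 f(y) = C1 + C2*y + C3*sin(6*sqrt(10)*y/5) + C4*cos(6*sqrt(10)*y/5) + y^3/9 - y^2/45


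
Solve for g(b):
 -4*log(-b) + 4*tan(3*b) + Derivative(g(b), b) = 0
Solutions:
 g(b) = C1 + 4*b*log(-b) - 4*b + 4*log(cos(3*b))/3


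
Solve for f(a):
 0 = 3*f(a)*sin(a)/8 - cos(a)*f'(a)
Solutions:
 f(a) = C1/cos(a)^(3/8)


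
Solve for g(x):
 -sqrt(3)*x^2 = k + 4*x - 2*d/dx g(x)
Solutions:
 g(x) = C1 + k*x/2 + sqrt(3)*x^3/6 + x^2


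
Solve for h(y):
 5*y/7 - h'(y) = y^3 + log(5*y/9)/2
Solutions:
 h(y) = C1 - y^4/4 + 5*y^2/14 - y*log(y)/2 - y*log(5)/2 + y/2 + y*log(3)


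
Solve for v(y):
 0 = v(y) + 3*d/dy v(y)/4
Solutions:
 v(y) = C1*exp(-4*y/3)


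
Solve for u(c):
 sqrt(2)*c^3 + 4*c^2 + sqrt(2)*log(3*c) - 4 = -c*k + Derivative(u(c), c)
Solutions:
 u(c) = C1 + sqrt(2)*c^4/4 + 4*c^3/3 + c^2*k/2 + sqrt(2)*c*log(c) - 4*c - sqrt(2)*c + sqrt(2)*c*log(3)


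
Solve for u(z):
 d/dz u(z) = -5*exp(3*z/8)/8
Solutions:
 u(z) = C1 - 5*exp(3*z/8)/3


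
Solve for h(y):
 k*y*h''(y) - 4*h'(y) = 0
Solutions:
 h(y) = C1 + y^(((re(k) + 4)*re(k) + im(k)^2)/(re(k)^2 + im(k)^2))*(C2*sin(4*log(y)*Abs(im(k))/(re(k)^2 + im(k)^2)) + C3*cos(4*log(y)*im(k)/(re(k)^2 + im(k)^2)))


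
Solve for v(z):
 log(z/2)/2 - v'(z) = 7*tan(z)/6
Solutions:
 v(z) = C1 + z*log(z)/2 - z/2 - z*log(2)/2 + 7*log(cos(z))/6


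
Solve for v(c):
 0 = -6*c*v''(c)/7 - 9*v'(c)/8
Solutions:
 v(c) = C1 + C2/c^(5/16)


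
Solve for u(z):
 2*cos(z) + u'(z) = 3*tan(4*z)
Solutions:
 u(z) = C1 - 3*log(cos(4*z))/4 - 2*sin(z)


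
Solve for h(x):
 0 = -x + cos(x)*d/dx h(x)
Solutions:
 h(x) = C1 + Integral(x/cos(x), x)


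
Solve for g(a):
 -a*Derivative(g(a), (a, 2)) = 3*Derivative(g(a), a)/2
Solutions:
 g(a) = C1 + C2/sqrt(a)


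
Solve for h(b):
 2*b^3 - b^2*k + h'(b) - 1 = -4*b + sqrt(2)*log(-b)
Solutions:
 h(b) = C1 - b^4/2 + b^3*k/3 - 2*b^2 + sqrt(2)*b*log(-b) + b*(1 - sqrt(2))


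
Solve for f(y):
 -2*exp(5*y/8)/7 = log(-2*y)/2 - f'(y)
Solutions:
 f(y) = C1 + y*log(-y)/2 + y*(-1 + log(2))/2 + 16*exp(5*y/8)/35


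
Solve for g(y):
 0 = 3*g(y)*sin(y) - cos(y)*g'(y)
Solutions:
 g(y) = C1/cos(y)^3


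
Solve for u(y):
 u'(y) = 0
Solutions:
 u(y) = C1


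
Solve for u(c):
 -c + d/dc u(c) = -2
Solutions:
 u(c) = C1 + c^2/2 - 2*c


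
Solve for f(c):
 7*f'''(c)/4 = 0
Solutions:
 f(c) = C1 + C2*c + C3*c^2


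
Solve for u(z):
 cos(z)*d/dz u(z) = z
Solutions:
 u(z) = C1 + Integral(z/cos(z), z)


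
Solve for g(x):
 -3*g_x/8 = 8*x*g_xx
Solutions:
 g(x) = C1 + C2*x^(61/64)


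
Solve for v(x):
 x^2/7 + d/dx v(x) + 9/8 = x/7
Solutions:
 v(x) = C1 - x^3/21 + x^2/14 - 9*x/8


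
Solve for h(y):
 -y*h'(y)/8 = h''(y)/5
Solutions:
 h(y) = C1 + C2*erf(sqrt(5)*y/4)


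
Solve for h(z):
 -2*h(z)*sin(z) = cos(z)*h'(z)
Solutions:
 h(z) = C1*cos(z)^2


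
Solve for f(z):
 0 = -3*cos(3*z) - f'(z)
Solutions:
 f(z) = C1 - sin(3*z)


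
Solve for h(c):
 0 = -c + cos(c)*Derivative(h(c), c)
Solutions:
 h(c) = C1 + Integral(c/cos(c), c)


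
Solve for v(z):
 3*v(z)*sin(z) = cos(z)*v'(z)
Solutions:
 v(z) = C1/cos(z)^3


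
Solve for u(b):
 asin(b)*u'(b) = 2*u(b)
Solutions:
 u(b) = C1*exp(2*Integral(1/asin(b), b))


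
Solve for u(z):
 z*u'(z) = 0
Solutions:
 u(z) = C1


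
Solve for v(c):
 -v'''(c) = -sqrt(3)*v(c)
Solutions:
 v(c) = C3*exp(3^(1/6)*c) + (C1*sin(3^(2/3)*c/2) + C2*cos(3^(2/3)*c/2))*exp(-3^(1/6)*c/2)


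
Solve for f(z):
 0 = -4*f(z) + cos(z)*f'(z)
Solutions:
 f(z) = C1*(sin(z)^2 + 2*sin(z) + 1)/(sin(z)^2 - 2*sin(z) + 1)


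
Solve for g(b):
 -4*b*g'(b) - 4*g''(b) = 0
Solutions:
 g(b) = C1 + C2*erf(sqrt(2)*b/2)


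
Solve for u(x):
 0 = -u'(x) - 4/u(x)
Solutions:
 u(x) = -sqrt(C1 - 8*x)
 u(x) = sqrt(C1 - 8*x)


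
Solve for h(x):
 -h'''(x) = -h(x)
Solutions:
 h(x) = C3*exp(x) + (C1*sin(sqrt(3)*x/2) + C2*cos(sqrt(3)*x/2))*exp(-x/2)


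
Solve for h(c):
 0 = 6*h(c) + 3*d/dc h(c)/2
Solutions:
 h(c) = C1*exp(-4*c)


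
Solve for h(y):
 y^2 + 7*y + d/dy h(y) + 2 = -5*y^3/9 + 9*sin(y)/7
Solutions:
 h(y) = C1 - 5*y^4/36 - y^3/3 - 7*y^2/2 - 2*y - 9*cos(y)/7


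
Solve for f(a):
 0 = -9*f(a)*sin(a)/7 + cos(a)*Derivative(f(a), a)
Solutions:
 f(a) = C1/cos(a)^(9/7)


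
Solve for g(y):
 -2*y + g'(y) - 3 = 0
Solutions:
 g(y) = C1 + y^2 + 3*y


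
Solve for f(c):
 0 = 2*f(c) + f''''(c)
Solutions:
 f(c) = (C1*sin(2^(3/4)*c/2) + C2*cos(2^(3/4)*c/2))*exp(-2^(3/4)*c/2) + (C3*sin(2^(3/4)*c/2) + C4*cos(2^(3/4)*c/2))*exp(2^(3/4)*c/2)


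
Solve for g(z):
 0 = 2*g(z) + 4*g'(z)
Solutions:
 g(z) = C1*exp(-z/2)


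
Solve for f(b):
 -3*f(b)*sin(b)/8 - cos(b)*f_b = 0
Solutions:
 f(b) = C1*cos(b)^(3/8)


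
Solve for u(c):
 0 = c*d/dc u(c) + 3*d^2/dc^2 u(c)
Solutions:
 u(c) = C1 + C2*erf(sqrt(6)*c/6)


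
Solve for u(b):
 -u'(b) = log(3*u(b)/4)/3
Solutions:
 -3*Integral(1/(-log(_y) - log(3) + 2*log(2)), (_y, u(b))) = C1 - b


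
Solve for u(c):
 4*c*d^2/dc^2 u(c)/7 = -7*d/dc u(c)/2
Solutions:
 u(c) = C1 + C2/c^(41/8)


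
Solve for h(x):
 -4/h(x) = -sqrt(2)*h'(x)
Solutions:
 h(x) = -sqrt(C1 + 4*sqrt(2)*x)
 h(x) = sqrt(C1 + 4*sqrt(2)*x)


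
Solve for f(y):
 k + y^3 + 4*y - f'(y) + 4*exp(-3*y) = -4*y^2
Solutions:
 f(y) = C1 + k*y + y^4/4 + 4*y^3/3 + 2*y^2 - 4*exp(-3*y)/3


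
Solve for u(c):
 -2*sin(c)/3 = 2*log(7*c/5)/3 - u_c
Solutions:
 u(c) = C1 + 2*c*log(c)/3 - 2*c*log(5)/3 - 2*c/3 + 2*c*log(7)/3 - 2*cos(c)/3


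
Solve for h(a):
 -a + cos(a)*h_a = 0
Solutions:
 h(a) = C1 + Integral(a/cos(a), a)


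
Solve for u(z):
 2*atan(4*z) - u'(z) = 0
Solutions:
 u(z) = C1 + 2*z*atan(4*z) - log(16*z^2 + 1)/4


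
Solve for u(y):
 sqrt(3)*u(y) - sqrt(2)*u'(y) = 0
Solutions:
 u(y) = C1*exp(sqrt(6)*y/2)


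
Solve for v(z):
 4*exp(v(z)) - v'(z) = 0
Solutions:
 v(z) = log(-1/(C1 + 4*z))


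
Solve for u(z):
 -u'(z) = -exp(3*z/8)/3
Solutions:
 u(z) = C1 + 8*exp(3*z/8)/9


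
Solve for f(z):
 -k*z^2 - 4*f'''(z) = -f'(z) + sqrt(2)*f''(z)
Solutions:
 f(z) = C1 + C2*exp(-sqrt(2)*z/2) + C3*exp(sqrt(2)*z/4) + k*z^3/3 + sqrt(2)*k*z^2 + 12*k*z


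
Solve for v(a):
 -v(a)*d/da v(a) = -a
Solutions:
 v(a) = -sqrt(C1 + a^2)
 v(a) = sqrt(C1 + a^2)


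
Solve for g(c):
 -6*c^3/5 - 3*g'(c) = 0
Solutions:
 g(c) = C1 - c^4/10


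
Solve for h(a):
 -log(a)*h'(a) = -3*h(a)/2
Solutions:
 h(a) = C1*exp(3*li(a)/2)


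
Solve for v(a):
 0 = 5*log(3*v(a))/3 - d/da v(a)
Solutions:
 -3*Integral(1/(log(_y) + log(3)), (_y, v(a)))/5 = C1 - a


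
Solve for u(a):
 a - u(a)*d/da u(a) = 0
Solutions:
 u(a) = -sqrt(C1 + a^2)
 u(a) = sqrt(C1 + a^2)


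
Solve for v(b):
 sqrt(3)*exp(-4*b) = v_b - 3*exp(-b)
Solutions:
 v(b) = C1 - 3*exp(-b) - sqrt(3)*exp(-4*b)/4


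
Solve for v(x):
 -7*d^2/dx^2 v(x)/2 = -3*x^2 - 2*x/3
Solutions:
 v(x) = C1 + C2*x + x^4/14 + 2*x^3/63


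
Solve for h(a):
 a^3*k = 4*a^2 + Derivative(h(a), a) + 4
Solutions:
 h(a) = C1 + a^4*k/4 - 4*a^3/3 - 4*a


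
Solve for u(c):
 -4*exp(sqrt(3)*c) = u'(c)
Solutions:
 u(c) = C1 - 4*sqrt(3)*exp(sqrt(3)*c)/3


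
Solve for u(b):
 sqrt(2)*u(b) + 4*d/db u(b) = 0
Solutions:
 u(b) = C1*exp(-sqrt(2)*b/4)


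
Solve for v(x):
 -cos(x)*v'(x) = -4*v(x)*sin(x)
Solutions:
 v(x) = C1/cos(x)^4


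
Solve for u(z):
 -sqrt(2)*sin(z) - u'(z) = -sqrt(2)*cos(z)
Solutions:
 u(z) = C1 + 2*sin(z + pi/4)


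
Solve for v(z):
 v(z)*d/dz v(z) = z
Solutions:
 v(z) = -sqrt(C1 + z^2)
 v(z) = sqrt(C1 + z^2)


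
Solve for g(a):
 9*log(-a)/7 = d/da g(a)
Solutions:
 g(a) = C1 + 9*a*log(-a)/7 - 9*a/7


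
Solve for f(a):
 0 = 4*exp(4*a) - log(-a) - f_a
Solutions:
 f(a) = C1 - a*log(-a) + a + exp(4*a)


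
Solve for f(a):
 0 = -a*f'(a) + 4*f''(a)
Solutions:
 f(a) = C1 + C2*erfi(sqrt(2)*a/4)


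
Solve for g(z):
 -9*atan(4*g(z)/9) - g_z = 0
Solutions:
 Integral(1/atan(4*_y/9), (_y, g(z))) = C1 - 9*z


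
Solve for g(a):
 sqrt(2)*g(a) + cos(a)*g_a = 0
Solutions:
 g(a) = C1*(sin(a) - 1)^(sqrt(2)/2)/(sin(a) + 1)^(sqrt(2)/2)


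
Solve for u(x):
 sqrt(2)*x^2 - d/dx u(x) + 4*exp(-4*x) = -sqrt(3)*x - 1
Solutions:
 u(x) = C1 + sqrt(2)*x^3/3 + sqrt(3)*x^2/2 + x - exp(-4*x)


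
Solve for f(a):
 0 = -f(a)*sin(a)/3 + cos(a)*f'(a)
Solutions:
 f(a) = C1/cos(a)^(1/3)


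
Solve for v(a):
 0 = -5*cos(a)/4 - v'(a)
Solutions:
 v(a) = C1 - 5*sin(a)/4


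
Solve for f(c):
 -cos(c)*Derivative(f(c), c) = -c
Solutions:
 f(c) = C1 + Integral(c/cos(c), c)


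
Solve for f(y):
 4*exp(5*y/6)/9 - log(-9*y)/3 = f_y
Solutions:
 f(y) = C1 - y*log(-y)/3 + y*(1 - 2*log(3))/3 + 8*exp(5*y/6)/15


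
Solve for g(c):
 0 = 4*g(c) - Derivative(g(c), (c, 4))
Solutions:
 g(c) = C1*exp(-sqrt(2)*c) + C2*exp(sqrt(2)*c) + C3*sin(sqrt(2)*c) + C4*cos(sqrt(2)*c)


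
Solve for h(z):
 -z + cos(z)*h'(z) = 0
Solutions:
 h(z) = C1 + Integral(z/cos(z), z)


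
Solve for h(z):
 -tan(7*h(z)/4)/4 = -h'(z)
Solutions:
 h(z) = -4*asin(C1*exp(7*z/16))/7 + 4*pi/7
 h(z) = 4*asin(C1*exp(7*z/16))/7


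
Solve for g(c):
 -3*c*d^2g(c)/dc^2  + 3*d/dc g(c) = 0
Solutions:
 g(c) = C1 + C2*c^2


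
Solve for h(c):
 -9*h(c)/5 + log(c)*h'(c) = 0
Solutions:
 h(c) = C1*exp(9*li(c)/5)


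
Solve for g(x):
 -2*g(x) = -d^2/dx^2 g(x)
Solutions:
 g(x) = C1*exp(-sqrt(2)*x) + C2*exp(sqrt(2)*x)


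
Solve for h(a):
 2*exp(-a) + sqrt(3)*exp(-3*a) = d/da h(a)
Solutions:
 h(a) = C1 - 2*exp(-a) - sqrt(3)*exp(-3*a)/3


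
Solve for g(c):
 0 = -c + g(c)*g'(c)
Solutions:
 g(c) = -sqrt(C1 + c^2)
 g(c) = sqrt(C1 + c^2)


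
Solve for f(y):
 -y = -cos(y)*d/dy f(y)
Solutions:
 f(y) = C1 + Integral(y/cos(y), y)


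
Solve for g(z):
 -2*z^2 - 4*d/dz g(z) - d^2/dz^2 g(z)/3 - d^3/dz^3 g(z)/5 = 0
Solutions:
 g(z) = C1 - z^3/6 + z^2/24 + 31*z/720 + (C2*sin(sqrt(695)*z/6) + C3*cos(sqrt(695)*z/6))*exp(-5*z/6)


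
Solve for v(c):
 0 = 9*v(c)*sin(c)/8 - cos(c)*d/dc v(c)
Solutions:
 v(c) = C1/cos(c)^(9/8)


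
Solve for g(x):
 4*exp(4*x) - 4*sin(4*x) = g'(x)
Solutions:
 g(x) = C1 + exp(4*x) + cos(4*x)


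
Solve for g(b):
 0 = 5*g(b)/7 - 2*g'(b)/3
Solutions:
 g(b) = C1*exp(15*b/14)


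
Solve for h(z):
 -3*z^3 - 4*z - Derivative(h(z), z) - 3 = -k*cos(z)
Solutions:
 h(z) = C1 + k*sin(z) - 3*z^4/4 - 2*z^2 - 3*z


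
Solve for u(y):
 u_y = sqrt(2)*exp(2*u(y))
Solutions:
 u(y) = log(-sqrt(-1/(C1 + sqrt(2)*y))) - log(2)/2
 u(y) = log(-1/(C1 + sqrt(2)*y))/2 - log(2)/2


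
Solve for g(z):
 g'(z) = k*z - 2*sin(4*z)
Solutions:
 g(z) = C1 + k*z^2/2 + cos(4*z)/2


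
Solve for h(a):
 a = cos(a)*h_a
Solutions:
 h(a) = C1 + Integral(a/cos(a), a)


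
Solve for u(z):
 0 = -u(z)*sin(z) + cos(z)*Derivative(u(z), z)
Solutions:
 u(z) = C1/cos(z)


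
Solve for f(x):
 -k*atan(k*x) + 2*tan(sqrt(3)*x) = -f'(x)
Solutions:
 f(x) = C1 + k*Piecewise((x*atan(k*x) - log(k^2*x^2 + 1)/(2*k), Ne(k, 0)), (0, True)) + 2*sqrt(3)*log(cos(sqrt(3)*x))/3


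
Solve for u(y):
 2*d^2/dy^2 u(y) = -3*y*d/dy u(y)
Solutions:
 u(y) = C1 + C2*erf(sqrt(3)*y/2)


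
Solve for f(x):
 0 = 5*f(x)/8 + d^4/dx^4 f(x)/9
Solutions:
 f(x) = (C1*sin(2^(3/4)*sqrt(3)*5^(1/4)*x/4) + C2*cos(2^(3/4)*sqrt(3)*5^(1/4)*x/4))*exp(-2^(3/4)*sqrt(3)*5^(1/4)*x/4) + (C3*sin(2^(3/4)*sqrt(3)*5^(1/4)*x/4) + C4*cos(2^(3/4)*sqrt(3)*5^(1/4)*x/4))*exp(2^(3/4)*sqrt(3)*5^(1/4)*x/4)


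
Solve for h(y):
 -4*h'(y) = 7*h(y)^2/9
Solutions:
 h(y) = 36/(C1 + 7*y)


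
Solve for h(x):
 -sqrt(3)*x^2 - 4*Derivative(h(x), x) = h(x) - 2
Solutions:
 h(x) = C1*exp(-x/4) - sqrt(3)*x^2 + 8*sqrt(3)*x - 32*sqrt(3) + 2


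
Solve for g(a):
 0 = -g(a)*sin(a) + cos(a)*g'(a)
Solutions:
 g(a) = C1/cos(a)


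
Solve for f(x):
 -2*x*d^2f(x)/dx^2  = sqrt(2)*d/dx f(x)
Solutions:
 f(x) = C1 + C2*x^(1 - sqrt(2)/2)


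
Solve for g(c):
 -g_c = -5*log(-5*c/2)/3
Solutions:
 g(c) = C1 + 5*c*log(-c)/3 + 5*c*(-1 - log(2) + log(5))/3


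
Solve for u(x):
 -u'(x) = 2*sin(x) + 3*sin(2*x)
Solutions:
 u(x) = C1 - 3*sin(x)^2 + 2*cos(x)


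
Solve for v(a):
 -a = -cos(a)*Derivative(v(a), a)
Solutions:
 v(a) = C1 + Integral(a/cos(a), a)


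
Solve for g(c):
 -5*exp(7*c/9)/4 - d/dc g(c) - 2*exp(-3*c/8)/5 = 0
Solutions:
 g(c) = C1 - 45*exp(7*c/9)/28 + 16*exp(-3*c/8)/15


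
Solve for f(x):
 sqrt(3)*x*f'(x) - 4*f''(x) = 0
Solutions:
 f(x) = C1 + C2*erfi(sqrt(2)*3^(1/4)*x/4)


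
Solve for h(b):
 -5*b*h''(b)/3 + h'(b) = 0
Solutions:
 h(b) = C1 + C2*b^(8/5)


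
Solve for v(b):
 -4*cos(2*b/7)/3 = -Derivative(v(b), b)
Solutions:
 v(b) = C1 + 14*sin(2*b/7)/3


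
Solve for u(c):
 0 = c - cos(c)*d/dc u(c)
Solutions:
 u(c) = C1 + Integral(c/cos(c), c)


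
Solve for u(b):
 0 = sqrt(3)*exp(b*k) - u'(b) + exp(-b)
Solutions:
 u(b) = C1 - exp(-b) + sqrt(3)*exp(b*k)/k


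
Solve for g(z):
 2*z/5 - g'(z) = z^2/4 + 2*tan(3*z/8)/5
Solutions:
 g(z) = C1 - z^3/12 + z^2/5 + 16*log(cos(3*z/8))/15


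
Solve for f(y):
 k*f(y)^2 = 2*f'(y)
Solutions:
 f(y) = -2/(C1 + k*y)


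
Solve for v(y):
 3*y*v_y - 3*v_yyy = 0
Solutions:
 v(y) = C1 + Integral(C2*airyai(y) + C3*airybi(y), y)


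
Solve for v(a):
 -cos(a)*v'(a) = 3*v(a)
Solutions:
 v(a) = C1*(sin(a) - 1)^(3/2)/(sin(a) + 1)^(3/2)


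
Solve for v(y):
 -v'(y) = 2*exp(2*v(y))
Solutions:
 v(y) = log(-sqrt(-1/(C1 - 2*y))) - log(2)/2
 v(y) = log(-1/(C1 - 2*y))/2 - log(2)/2


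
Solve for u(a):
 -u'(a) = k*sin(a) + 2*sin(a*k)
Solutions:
 u(a) = C1 + k*cos(a) + 2*cos(a*k)/k


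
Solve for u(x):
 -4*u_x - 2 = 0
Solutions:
 u(x) = C1 - x/2


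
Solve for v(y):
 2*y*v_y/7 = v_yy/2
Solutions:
 v(y) = C1 + C2*erfi(sqrt(14)*y/7)


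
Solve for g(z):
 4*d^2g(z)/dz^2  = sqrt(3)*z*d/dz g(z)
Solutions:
 g(z) = C1 + C2*erfi(sqrt(2)*3^(1/4)*z/4)


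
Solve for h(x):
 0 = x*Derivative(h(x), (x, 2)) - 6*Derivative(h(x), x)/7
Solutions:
 h(x) = C1 + C2*x^(13/7)


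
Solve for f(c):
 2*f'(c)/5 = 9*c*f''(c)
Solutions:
 f(c) = C1 + C2*c^(47/45)


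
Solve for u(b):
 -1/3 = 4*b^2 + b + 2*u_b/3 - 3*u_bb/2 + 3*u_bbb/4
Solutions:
 u(b) = C1 + C2*exp(2*b/3) + C3*exp(4*b/3) - 2*b^3 - 57*b^2/4 - 409*b/8


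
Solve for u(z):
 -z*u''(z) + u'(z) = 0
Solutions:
 u(z) = C1 + C2*z^2


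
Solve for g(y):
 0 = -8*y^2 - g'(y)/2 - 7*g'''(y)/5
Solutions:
 g(y) = C1 + C2*sin(sqrt(70)*y/14) + C3*cos(sqrt(70)*y/14) - 16*y^3/3 + 448*y/5


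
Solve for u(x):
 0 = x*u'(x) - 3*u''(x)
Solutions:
 u(x) = C1 + C2*erfi(sqrt(6)*x/6)


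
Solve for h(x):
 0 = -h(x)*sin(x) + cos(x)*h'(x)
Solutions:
 h(x) = C1/cos(x)


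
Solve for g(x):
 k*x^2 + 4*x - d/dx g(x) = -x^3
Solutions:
 g(x) = C1 + k*x^3/3 + x^4/4 + 2*x^2


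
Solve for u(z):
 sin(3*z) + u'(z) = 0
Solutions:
 u(z) = C1 + cos(3*z)/3


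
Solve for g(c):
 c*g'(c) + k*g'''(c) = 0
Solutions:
 g(c) = C1 + Integral(C2*airyai(c*(-1/k)^(1/3)) + C3*airybi(c*(-1/k)^(1/3)), c)


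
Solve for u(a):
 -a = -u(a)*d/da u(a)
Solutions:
 u(a) = -sqrt(C1 + a^2)
 u(a) = sqrt(C1 + a^2)


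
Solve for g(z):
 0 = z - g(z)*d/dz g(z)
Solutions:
 g(z) = -sqrt(C1 + z^2)
 g(z) = sqrt(C1 + z^2)


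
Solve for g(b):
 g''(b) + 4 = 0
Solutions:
 g(b) = C1 + C2*b - 2*b^2


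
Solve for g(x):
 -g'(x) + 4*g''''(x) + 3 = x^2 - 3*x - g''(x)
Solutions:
 g(x) = C1 + C4*exp(x/2) - x^3/3 + x^2/2 + 4*x + (C2*sin(sqrt(7)*x/4) + C3*cos(sqrt(7)*x/4))*exp(-x/4)


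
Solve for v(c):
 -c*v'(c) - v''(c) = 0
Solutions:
 v(c) = C1 + C2*erf(sqrt(2)*c/2)


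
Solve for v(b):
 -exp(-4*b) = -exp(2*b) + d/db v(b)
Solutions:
 v(b) = C1 + exp(2*b)/2 + exp(-4*b)/4


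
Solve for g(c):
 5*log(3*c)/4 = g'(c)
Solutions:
 g(c) = C1 + 5*c*log(c)/4 - 5*c/4 + 5*c*log(3)/4


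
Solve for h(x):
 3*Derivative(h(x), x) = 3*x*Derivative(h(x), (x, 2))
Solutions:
 h(x) = C1 + C2*x^2


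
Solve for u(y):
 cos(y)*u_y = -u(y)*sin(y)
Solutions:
 u(y) = C1*cos(y)


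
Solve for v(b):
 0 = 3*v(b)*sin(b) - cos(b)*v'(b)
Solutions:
 v(b) = C1/cos(b)^3


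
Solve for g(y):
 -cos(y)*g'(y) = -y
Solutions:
 g(y) = C1 + Integral(y/cos(y), y)


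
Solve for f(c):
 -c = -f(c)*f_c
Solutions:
 f(c) = -sqrt(C1 + c^2)
 f(c) = sqrt(C1 + c^2)


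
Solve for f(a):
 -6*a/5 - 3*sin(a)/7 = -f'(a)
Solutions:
 f(a) = C1 + 3*a^2/5 - 3*cos(a)/7


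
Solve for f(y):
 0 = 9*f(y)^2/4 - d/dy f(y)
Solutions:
 f(y) = -4/(C1 + 9*y)


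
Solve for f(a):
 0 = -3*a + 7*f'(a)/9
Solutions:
 f(a) = C1 + 27*a^2/14


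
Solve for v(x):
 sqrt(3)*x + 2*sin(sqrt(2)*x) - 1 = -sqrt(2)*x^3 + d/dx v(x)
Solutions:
 v(x) = C1 + sqrt(2)*x^4/4 + sqrt(3)*x^2/2 - x - sqrt(2)*cos(sqrt(2)*x)


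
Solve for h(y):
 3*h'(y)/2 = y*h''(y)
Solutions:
 h(y) = C1 + C2*y^(5/2)


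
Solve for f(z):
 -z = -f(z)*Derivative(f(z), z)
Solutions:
 f(z) = -sqrt(C1 + z^2)
 f(z) = sqrt(C1 + z^2)


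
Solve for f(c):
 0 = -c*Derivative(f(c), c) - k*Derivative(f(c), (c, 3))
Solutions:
 f(c) = C1 + Integral(C2*airyai(c*(-1/k)^(1/3)) + C3*airybi(c*(-1/k)^(1/3)), c)


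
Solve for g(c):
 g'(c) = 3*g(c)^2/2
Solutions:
 g(c) = -2/(C1 + 3*c)


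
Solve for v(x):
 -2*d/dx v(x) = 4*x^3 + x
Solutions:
 v(x) = C1 - x^4/2 - x^2/4


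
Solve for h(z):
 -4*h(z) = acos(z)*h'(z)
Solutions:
 h(z) = C1*exp(-4*Integral(1/acos(z), z))


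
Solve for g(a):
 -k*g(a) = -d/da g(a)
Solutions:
 g(a) = C1*exp(a*k)


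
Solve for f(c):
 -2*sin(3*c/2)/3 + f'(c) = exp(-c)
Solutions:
 f(c) = C1 - 4*cos(3*c/2)/9 - exp(-c)


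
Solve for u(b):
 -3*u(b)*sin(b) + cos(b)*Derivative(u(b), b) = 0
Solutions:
 u(b) = C1/cos(b)^3


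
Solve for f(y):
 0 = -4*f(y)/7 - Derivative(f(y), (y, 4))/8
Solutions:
 f(y) = (C1*sin(14^(3/4)*y/7) + C2*cos(14^(3/4)*y/7))*exp(-14^(3/4)*y/7) + (C3*sin(14^(3/4)*y/7) + C4*cos(14^(3/4)*y/7))*exp(14^(3/4)*y/7)


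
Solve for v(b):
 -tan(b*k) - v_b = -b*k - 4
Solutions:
 v(b) = C1 + b^2*k/2 + 4*b - Piecewise((-log(cos(b*k))/k, Ne(k, 0)), (0, True))


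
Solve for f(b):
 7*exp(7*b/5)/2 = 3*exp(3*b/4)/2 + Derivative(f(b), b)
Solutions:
 f(b) = C1 + 5*exp(7*b/5)/2 - 2*exp(3*b/4)


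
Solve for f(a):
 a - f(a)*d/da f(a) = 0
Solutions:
 f(a) = -sqrt(C1 + a^2)
 f(a) = sqrt(C1 + a^2)


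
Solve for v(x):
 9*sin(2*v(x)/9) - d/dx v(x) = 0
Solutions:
 -9*x + 9*log(cos(2*v(x)/9) - 1)/4 - 9*log(cos(2*v(x)/9) + 1)/4 = C1


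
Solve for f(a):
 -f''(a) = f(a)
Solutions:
 f(a) = C1*sin(a) + C2*cos(a)


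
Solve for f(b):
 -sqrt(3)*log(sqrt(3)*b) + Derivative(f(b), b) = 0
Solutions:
 f(b) = C1 + sqrt(3)*b*log(b) - sqrt(3)*b + sqrt(3)*b*log(3)/2


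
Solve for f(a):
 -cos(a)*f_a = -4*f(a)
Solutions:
 f(a) = C1*(sin(a)^2 + 2*sin(a) + 1)/(sin(a)^2 - 2*sin(a) + 1)


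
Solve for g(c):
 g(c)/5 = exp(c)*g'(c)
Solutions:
 g(c) = C1*exp(-exp(-c)/5)


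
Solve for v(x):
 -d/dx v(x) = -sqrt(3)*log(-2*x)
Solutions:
 v(x) = C1 + sqrt(3)*x*log(-x) + sqrt(3)*x*(-1 + log(2))


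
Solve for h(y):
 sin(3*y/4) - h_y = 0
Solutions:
 h(y) = C1 - 4*cos(3*y/4)/3


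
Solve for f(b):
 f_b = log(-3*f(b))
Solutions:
 -Integral(1/(log(-_y) + log(3)), (_y, f(b))) = C1 - b


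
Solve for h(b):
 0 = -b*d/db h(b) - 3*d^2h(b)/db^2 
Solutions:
 h(b) = C1 + C2*erf(sqrt(6)*b/6)


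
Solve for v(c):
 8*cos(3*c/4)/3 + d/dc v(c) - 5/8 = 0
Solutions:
 v(c) = C1 + 5*c/8 - 32*sin(3*c/4)/9


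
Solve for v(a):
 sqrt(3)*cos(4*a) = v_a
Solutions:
 v(a) = C1 + sqrt(3)*sin(4*a)/4


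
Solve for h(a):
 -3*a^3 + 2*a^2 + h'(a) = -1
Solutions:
 h(a) = C1 + 3*a^4/4 - 2*a^3/3 - a


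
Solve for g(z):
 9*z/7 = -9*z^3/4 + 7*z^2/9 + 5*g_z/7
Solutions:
 g(z) = C1 + 63*z^4/80 - 49*z^3/135 + 9*z^2/10


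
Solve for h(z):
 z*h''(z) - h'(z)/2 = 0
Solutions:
 h(z) = C1 + C2*z^(3/2)


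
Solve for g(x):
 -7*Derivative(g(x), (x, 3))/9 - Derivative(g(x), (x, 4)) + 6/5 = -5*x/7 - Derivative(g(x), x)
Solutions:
 g(x) = C1 + C2*exp(-x*(98*2^(1/3)/(81*sqrt(54933) + 18997)^(1/3) + 28 + 2^(2/3)*(81*sqrt(54933) + 18997)^(1/3))/108)*sin(2^(1/3)*sqrt(3)*x*(-2^(1/3)*(81*sqrt(54933) + 18997)^(1/3) + 98/(81*sqrt(54933) + 18997)^(1/3))/108) + C3*exp(-x*(98*2^(1/3)/(81*sqrt(54933) + 18997)^(1/3) + 28 + 2^(2/3)*(81*sqrt(54933) + 18997)^(1/3))/108)*cos(2^(1/3)*sqrt(3)*x*(-2^(1/3)*(81*sqrt(54933) + 18997)^(1/3) + 98/(81*sqrt(54933) + 18997)^(1/3))/108) + C4*exp(x*(-14 + 98*2^(1/3)/(81*sqrt(54933) + 18997)^(1/3) + 2^(2/3)*(81*sqrt(54933) + 18997)^(1/3))/54) - 5*x^2/14 - 6*x/5


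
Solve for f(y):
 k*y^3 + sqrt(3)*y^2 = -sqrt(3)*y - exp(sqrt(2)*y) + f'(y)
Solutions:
 f(y) = C1 + k*y^4/4 + sqrt(3)*y^3/3 + sqrt(3)*y^2/2 + sqrt(2)*exp(sqrt(2)*y)/2


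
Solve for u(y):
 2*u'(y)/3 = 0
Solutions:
 u(y) = C1


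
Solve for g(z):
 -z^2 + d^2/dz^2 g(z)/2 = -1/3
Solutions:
 g(z) = C1 + C2*z + z^4/6 - z^2/3


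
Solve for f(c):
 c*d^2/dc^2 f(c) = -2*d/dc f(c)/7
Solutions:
 f(c) = C1 + C2*c^(5/7)


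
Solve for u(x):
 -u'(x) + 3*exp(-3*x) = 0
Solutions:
 u(x) = C1 - exp(-3*x)


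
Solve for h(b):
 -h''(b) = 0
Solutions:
 h(b) = C1 + C2*b


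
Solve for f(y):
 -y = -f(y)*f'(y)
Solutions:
 f(y) = -sqrt(C1 + y^2)
 f(y) = sqrt(C1 + y^2)


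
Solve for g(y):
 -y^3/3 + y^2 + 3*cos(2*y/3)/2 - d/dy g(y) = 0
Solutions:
 g(y) = C1 - y^4/12 + y^3/3 + 9*sin(2*y/3)/4


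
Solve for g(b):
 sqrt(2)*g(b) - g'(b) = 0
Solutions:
 g(b) = C1*exp(sqrt(2)*b)


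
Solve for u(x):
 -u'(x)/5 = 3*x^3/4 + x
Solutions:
 u(x) = C1 - 15*x^4/16 - 5*x^2/2


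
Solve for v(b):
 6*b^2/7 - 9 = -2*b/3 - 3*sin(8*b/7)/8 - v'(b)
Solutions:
 v(b) = C1 - 2*b^3/7 - b^2/3 + 9*b + 21*cos(8*b/7)/64


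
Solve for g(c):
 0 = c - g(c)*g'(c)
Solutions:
 g(c) = -sqrt(C1 + c^2)
 g(c) = sqrt(C1 + c^2)


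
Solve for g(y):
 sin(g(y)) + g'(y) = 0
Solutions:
 g(y) = -acos((-C1 - exp(2*y))/(C1 - exp(2*y))) + 2*pi
 g(y) = acos((-C1 - exp(2*y))/(C1 - exp(2*y)))


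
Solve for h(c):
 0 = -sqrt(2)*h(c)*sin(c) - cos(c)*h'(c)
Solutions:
 h(c) = C1*cos(c)^(sqrt(2))


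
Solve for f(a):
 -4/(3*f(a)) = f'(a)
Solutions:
 f(a) = -sqrt(C1 - 24*a)/3
 f(a) = sqrt(C1 - 24*a)/3


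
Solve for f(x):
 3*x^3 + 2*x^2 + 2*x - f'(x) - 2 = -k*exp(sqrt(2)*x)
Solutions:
 f(x) = C1 + sqrt(2)*k*exp(sqrt(2)*x)/2 + 3*x^4/4 + 2*x^3/3 + x^2 - 2*x


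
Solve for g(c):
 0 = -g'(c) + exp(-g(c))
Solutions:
 g(c) = log(C1 + c)


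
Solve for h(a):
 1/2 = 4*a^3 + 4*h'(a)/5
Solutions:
 h(a) = C1 - 5*a^4/4 + 5*a/8


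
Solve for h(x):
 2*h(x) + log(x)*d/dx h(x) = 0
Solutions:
 h(x) = C1*exp(-2*li(x))


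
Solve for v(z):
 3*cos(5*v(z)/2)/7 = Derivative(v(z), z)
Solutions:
 -3*z/7 - log(sin(5*v(z)/2) - 1)/5 + log(sin(5*v(z)/2) + 1)/5 = C1


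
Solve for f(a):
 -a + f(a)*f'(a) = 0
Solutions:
 f(a) = -sqrt(C1 + a^2)
 f(a) = sqrt(C1 + a^2)


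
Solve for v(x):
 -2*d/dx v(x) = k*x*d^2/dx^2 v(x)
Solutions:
 v(x) = C1 + x^(((re(k) - 2)*re(k) + im(k)^2)/(re(k)^2 + im(k)^2))*(C2*sin(2*log(x)*Abs(im(k))/(re(k)^2 + im(k)^2)) + C3*cos(2*log(x)*im(k)/(re(k)^2 + im(k)^2)))


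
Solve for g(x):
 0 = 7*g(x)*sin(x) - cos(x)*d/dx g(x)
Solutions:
 g(x) = C1/cos(x)^7


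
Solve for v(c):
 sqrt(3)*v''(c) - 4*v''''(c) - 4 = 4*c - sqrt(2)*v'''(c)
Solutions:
 v(c) = C1 + C2*c + C3*exp(sqrt(2)*c*(1 - sqrt(1 + 8*sqrt(3)))/8) + C4*exp(sqrt(2)*c*(1 + sqrt(1 + 8*sqrt(3)))/8) + 2*sqrt(3)*c^3/9 + 2*c^2*(-sqrt(2) + sqrt(3))/3


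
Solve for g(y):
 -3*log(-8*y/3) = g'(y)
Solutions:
 g(y) = C1 - 3*y*log(-y) + 3*y*(-3*log(2) + 1 + log(3))


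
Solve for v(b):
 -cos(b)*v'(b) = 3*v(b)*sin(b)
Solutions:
 v(b) = C1*cos(b)^3


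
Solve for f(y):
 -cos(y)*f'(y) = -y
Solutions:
 f(y) = C1 + Integral(y/cos(y), y)


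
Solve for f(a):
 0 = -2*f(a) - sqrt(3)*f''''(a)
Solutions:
 f(a) = (C1*sin(2^(3/4)*3^(7/8)*a/6) + C2*cos(2^(3/4)*3^(7/8)*a/6))*exp(-2^(3/4)*3^(7/8)*a/6) + (C3*sin(2^(3/4)*3^(7/8)*a/6) + C4*cos(2^(3/4)*3^(7/8)*a/6))*exp(2^(3/4)*3^(7/8)*a/6)


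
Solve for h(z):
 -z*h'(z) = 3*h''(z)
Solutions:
 h(z) = C1 + C2*erf(sqrt(6)*z/6)


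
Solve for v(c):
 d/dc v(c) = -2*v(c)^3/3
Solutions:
 v(c) = -sqrt(6)*sqrt(-1/(C1 - 2*c))/2
 v(c) = sqrt(6)*sqrt(-1/(C1 - 2*c))/2


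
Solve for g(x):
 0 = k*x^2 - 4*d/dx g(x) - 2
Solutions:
 g(x) = C1 + k*x^3/12 - x/2


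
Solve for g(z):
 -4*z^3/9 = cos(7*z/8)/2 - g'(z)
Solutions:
 g(z) = C1 + z^4/9 + 4*sin(7*z/8)/7


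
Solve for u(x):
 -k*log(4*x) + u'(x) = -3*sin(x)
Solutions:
 u(x) = C1 + k*x*(log(x) - 1) + 2*k*x*log(2) + 3*cos(x)


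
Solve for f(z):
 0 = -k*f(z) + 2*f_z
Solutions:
 f(z) = C1*exp(k*z/2)


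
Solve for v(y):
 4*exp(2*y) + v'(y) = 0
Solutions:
 v(y) = C1 - 2*exp(2*y)


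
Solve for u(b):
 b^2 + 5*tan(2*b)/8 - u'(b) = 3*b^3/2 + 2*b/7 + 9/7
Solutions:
 u(b) = C1 - 3*b^4/8 + b^3/3 - b^2/7 - 9*b/7 - 5*log(cos(2*b))/16


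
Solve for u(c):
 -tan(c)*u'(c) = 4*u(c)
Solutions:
 u(c) = C1/sin(c)^4


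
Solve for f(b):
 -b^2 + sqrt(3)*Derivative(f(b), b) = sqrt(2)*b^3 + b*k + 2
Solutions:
 f(b) = C1 + sqrt(6)*b^4/12 + sqrt(3)*b^3/9 + sqrt(3)*b^2*k/6 + 2*sqrt(3)*b/3


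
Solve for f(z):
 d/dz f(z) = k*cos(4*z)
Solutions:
 f(z) = C1 + k*sin(4*z)/4


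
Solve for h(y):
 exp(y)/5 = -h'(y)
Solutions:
 h(y) = C1 - exp(y)/5


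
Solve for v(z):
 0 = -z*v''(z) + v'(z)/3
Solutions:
 v(z) = C1 + C2*z^(4/3)


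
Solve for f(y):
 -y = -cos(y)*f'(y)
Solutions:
 f(y) = C1 + Integral(y/cos(y), y)


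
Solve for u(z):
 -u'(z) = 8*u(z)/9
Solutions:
 u(z) = C1*exp(-8*z/9)


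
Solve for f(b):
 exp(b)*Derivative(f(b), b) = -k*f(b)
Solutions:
 f(b) = C1*exp(k*exp(-b))


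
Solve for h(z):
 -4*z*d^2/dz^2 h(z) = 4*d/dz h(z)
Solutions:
 h(z) = C1 + C2*log(z)


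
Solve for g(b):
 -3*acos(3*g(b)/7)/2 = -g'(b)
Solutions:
 Integral(1/acos(3*_y/7), (_y, g(b))) = C1 + 3*b/2


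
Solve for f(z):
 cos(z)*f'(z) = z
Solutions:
 f(z) = C1 + Integral(z/cos(z), z)


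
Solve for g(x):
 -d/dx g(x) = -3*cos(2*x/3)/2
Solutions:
 g(x) = C1 + 9*sin(2*x/3)/4


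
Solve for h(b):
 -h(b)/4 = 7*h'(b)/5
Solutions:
 h(b) = C1*exp(-5*b/28)


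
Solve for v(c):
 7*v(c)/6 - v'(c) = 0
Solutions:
 v(c) = C1*exp(7*c/6)


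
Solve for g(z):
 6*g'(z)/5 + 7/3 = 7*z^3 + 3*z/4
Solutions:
 g(z) = C1 + 35*z^4/24 + 5*z^2/16 - 35*z/18


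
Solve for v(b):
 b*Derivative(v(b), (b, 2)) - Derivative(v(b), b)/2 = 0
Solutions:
 v(b) = C1 + C2*b^(3/2)


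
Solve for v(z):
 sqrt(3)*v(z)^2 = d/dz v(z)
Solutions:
 v(z) = -1/(C1 + sqrt(3)*z)


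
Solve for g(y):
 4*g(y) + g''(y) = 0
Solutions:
 g(y) = C1*sin(2*y) + C2*cos(2*y)


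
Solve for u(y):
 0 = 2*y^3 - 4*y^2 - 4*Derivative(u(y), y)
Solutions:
 u(y) = C1 + y^4/8 - y^3/3


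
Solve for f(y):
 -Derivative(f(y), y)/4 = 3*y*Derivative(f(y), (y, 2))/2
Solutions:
 f(y) = C1 + C2*y^(5/6)


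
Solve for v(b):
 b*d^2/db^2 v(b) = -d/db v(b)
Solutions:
 v(b) = C1 + C2*log(b)


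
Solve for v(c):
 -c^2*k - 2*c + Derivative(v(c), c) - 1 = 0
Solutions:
 v(c) = C1 + c^3*k/3 + c^2 + c


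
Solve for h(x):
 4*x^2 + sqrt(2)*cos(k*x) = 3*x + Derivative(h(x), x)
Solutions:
 h(x) = C1 + 4*x^3/3 - 3*x^2/2 + sqrt(2)*sin(k*x)/k


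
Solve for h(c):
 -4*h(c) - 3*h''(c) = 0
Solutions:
 h(c) = C1*sin(2*sqrt(3)*c/3) + C2*cos(2*sqrt(3)*c/3)


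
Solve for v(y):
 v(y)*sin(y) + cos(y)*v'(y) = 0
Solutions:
 v(y) = C1*cos(y)


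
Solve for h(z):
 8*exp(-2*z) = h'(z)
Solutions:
 h(z) = C1 - 4*exp(-2*z)


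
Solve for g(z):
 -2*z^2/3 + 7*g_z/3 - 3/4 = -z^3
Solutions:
 g(z) = C1 - 3*z^4/28 + 2*z^3/21 + 9*z/28


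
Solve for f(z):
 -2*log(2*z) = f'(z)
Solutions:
 f(z) = C1 - 2*z*log(z) - z*log(4) + 2*z


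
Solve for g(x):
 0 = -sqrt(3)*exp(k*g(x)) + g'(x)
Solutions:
 g(x) = Piecewise((log(-1/(C1*k + sqrt(3)*k*x))/k, Ne(k, 0)), (nan, True))
 g(x) = Piecewise((C1 + sqrt(3)*x, Eq(k, 0)), (nan, True))


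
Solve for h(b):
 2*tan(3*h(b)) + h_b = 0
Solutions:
 h(b) = -asin(C1*exp(-6*b))/3 + pi/3
 h(b) = asin(C1*exp(-6*b))/3


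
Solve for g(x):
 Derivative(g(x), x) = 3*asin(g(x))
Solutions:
 Integral(1/asin(_y), (_y, g(x))) = C1 + 3*x


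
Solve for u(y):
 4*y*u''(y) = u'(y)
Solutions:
 u(y) = C1 + C2*y^(5/4)


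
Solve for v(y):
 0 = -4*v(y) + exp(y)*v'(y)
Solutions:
 v(y) = C1*exp(-4*exp(-y))


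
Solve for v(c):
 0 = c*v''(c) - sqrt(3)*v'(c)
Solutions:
 v(c) = C1 + C2*c^(1 + sqrt(3))


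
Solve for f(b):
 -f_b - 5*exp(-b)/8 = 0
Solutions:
 f(b) = C1 + 5*exp(-b)/8


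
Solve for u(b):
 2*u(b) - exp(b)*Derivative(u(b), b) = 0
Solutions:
 u(b) = C1*exp(-2*exp(-b))


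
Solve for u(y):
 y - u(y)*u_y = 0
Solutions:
 u(y) = -sqrt(C1 + y^2)
 u(y) = sqrt(C1 + y^2)


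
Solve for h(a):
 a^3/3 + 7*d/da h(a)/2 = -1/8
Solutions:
 h(a) = C1 - a^4/42 - a/28


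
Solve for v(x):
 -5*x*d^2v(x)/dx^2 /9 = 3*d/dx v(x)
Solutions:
 v(x) = C1 + C2/x^(22/5)


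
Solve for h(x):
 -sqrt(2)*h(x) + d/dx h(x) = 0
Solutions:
 h(x) = C1*exp(sqrt(2)*x)


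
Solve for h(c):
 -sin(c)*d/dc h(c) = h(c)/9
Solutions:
 h(c) = C1*(cos(c) + 1)^(1/18)/(cos(c) - 1)^(1/18)


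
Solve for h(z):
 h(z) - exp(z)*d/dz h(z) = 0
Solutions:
 h(z) = C1*exp(-exp(-z))


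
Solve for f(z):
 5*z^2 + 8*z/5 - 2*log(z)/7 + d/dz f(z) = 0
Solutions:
 f(z) = C1 - 5*z^3/3 - 4*z^2/5 + 2*z*log(z)/7 - 2*z/7


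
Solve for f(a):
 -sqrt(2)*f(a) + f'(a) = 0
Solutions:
 f(a) = C1*exp(sqrt(2)*a)


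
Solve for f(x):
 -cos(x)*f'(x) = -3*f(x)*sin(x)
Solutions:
 f(x) = C1/cos(x)^3


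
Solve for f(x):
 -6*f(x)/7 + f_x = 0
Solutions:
 f(x) = C1*exp(6*x/7)


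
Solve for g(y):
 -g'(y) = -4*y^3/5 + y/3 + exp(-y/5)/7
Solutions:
 g(y) = C1 + y^4/5 - y^2/6 + 5*exp(-y/5)/7


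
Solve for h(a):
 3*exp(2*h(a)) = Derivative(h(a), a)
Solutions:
 h(a) = log(-sqrt(-1/(C1 + 3*a))) - log(2)/2
 h(a) = log(-1/(C1 + 3*a))/2 - log(2)/2
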